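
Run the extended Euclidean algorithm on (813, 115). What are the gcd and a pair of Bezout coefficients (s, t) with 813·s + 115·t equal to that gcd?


Euclidean algorithm on (813, 115) — divide until remainder is 0:
  813 = 7 · 115 + 8
  115 = 14 · 8 + 3
  8 = 2 · 3 + 2
  3 = 1 · 2 + 1
  2 = 2 · 1 + 0
gcd(813, 115) = 1.
Track Bezout coefficients alongside the remainders: start with r₀ = 813 = a·1 + b·0 (s = 1, t = 0) and r₁ = 115 = a·0 + b·1 (s = 0, t = 1); each new remainder r_{k+1} = r_{k-1} − q_k·r_k inherits s_{k+1} = s_{k-1} − q_k·s_k, t_{k+1} = t_{k-1} − q_k·t_k, so r_k = a·s_k + b·t_k at every step:
  q = 7: r = 8, s = 1 − 7·0 = 1, t = 0 − 7·1 = -7  (check: 813·1 + 115·(-7) = 8)
  q = 14: r = 3, s = 0 − 14·1 = -14, t = 1 − 14·(-7) = 99  (check: 813·(-14) + 115·99 = 3)
  q = 2: r = 2, s = 1 − 2·(-14) = 29, t = -7 − 2·99 = -205  (check: 813·29 + 115·(-205) = 2)
  q = 1: r = 1, s = -14 − 1·29 = -43, t = 99 − 1·(-205) = 304  (check: 813·(-43) + 115·304 = 1)
The row with r = 1 (the gcd) gives the Bezout coefficients s = -43, t = 304.
Result: 813 · (-43) + 115 · (304) = 1.

gcd(813, 115) = 1; s = -43, t = 304 (check: 813·(-43) + 115·304 = 1).


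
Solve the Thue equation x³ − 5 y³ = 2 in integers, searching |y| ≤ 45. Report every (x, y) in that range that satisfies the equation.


The equation is x³ - 5y³ = 2. For fixed y, x³ = 5·y³ + 2, so a solution requires the RHS to be a perfect cube.
Strategy: iterate y from -45 to 45, compute RHS = 5·y³ + 2, and check whether it is a (positive or negative) perfect cube.
Check small values of y:
  y = 0: RHS = 2 is not a perfect cube.
  y = 1: RHS = 7 is not a perfect cube.
  y = -1: RHS = -3 is not a perfect cube.
  y = 2: RHS = 42 is not a perfect cube.
  y = -2: RHS = -38 is not a perfect cube.
  y = 3: RHS = 137 is not a perfect cube.
  y = -3: RHS = -133 is not a perfect cube.
Continuing the search up to |y| = 45 finds no solutions either.
No (x, y) in the scanned range satisfies the equation.

No integer solutions with |y| ≤ 45.


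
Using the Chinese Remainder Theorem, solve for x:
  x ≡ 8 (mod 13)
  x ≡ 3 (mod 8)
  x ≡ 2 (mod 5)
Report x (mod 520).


Moduli 13, 8, 5 are pairwise coprime; by CRT there is a unique solution modulo M = 13 · 8 · 5 = 520.
Solve pairwise, accumulating the modulus:
  Start with x ≡ 8 (mod 13).
  Combine with x ≡ 3 (mod 8): since gcd(13, 8) = 1, we get a unique residue mod 104.
    Write x = 8 + 13·t and substitute into x ≡ 3 (mod 8): 13·t ≡ 3 − 8 = -5 (mod 8).
    Reduce coefficients mod 8: 5·t ≡ 3 (mod 8).
    The inverse of 5 mod 8 is 5 (since 5·5 = 25 = 3·8 + 1), so t ≡ 5·3 = 15 ≡ 7 (mod 8).
    Then x = 8 + 13·7 = 99, valid modulo lcm(13, 8) = 104: x ≡ 99 (mod 104).
  Combine with x ≡ 2 (mod 5): since gcd(104, 5) = 1, we get a unique residue mod 520.
    Write x = 99 + 104·t and substitute into x ≡ 2 (mod 5): 104·t ≡ 2 − 99 = -97 (mod 5).
    Reduce coefficients mod 5: 4·t ≡ 3 (mod 5).
    The inverse of 4 mod 5 is 4 (since 4·4 = 16 = 3·5 + 1), so t ≡ 4·3 = 12 ≡ 2 (mod 5).
    Then x = 99 + 104·2 = 307, valid modulo lcm(104, 5) = 520: x ≡ 307 (mod 520).
Verify: 307 mod 13 = 8 ✓, 307 mod 8 = 3 ✓, 307 mod 5 = 2 ✓.

x ≡ 307 (mod 520).


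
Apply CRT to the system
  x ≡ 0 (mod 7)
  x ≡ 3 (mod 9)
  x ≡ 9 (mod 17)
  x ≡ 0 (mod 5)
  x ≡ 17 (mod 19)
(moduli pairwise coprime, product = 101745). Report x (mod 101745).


Product of moduli M = 7 · 9 · 17 · 5 · 19 = 101745.
Merge one congruence at a time:
  Start: x ≡ 0 (mod 7).
  Combine with x ≡ 3 (mod 9); new modulus lcm = 63.
    Write x = 0 + 7·t and substitute into x ≡ 3 (mod 9): 7·t ≡ 3 − 0 = 3 (mod 9).
    The inverse of 7 mod 9 is 4 (since 7·4 = 28 = 3·9 + 1), so t ≡ 4·3 = 12 ≡ 3 (mod 9).
    Then x = 0 + 7·3 = 21, valid modulo lcm(7, 9) = 63: x ≡ 21 (mod 63).
  Combine with x ≡ 9 (mod 17); new modulus lcm = 1071.
    Write x = 21 + 63·t and substitute into x ≡ 9 (mod 17): 63·t ≡ 9 − 21 = -12 (mod 17).
    Reduce coefficients mod 17: 12·t ≡ 5 (mod 17).
    The inverse of 12 mod 17 is 10 (since 12·10 = 120 = 7·17 + 1), so t ≡ 10·5 = 50 ≡ 16 (mod 17).
    Then x = 21 + 63·16 = 1029, valid modulo lcm(63, 17) = 1071: x ≡ 1029 (mod 1071).
  Combine with x ≡ 0 (mod 5); new modulus lcm = 5355.
    Write x = 1029 + 1071·t and substitute into x ≡ 0 (mod 5): 1071·t ≡ 0 − 1029 = -1029 (mod 5).
    Reduce coefficients mod 5: 1·t ≡ 1 (mod 5).
    So t ≡ 1 (mod 5).
    Then x = 1029 + 1071·1 = 2100, valid modulo lcm(1071, 5) = 5355: x ≡ 2100 (mod 5355).
  Combine with x ≡ 17 (mod 19); new modulus lcm = 101745.
    Write x = 2100 + 5355·t and substitute into x ≡ 17 (mod 19): 5355·t ≡ 17 − 2100 = -2083 (mod 19).
    Reduce coefficients mod 19: 16·t ≡ 7 (mod 19).
    The inverse of 16 mod 19 is 6 (since 16·6 = 96 = 5·19 + 1), so t ≡ 6·7 = 42 ≡ 4 (mod 19).
    Then x = 2100 + 5355·4 = 23520, valid modulo lcm(5355, 19) = 101745: x ≡ 23520 (mod 101745).
Verify against each original: 23520 mod 7 = 0, 23520 mod 9 = 3, 23520 mod 17 = 9, 23520 mod 5 = 0, 23520 mod 19 = 17.

x ≡ 23520 (mod 101745).


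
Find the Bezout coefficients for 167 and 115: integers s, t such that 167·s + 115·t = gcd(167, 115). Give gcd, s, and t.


Euclidean algorithm on (167, 115) — divide until remainder is 0:
  167 = 1 · 115 + 52
  115 = 2 · 52 + 11
  52 = 4 · 11 + 8
  11 = 1 · 8 + 3
  8 = 2 · 3 + 2
  3 = 1 · 2 + 1
  2 = 2 · 1 + 0
gcd(167, 115) = 1.
Track Bezout coefficients alongside the remainders: start with r₀ = 167 = a·1 + b·0 (s = 1, t = 0) and r₁ = 115 = a·0 + b·1 (s = 0, t = 1); each new remainder r_{k+1} = r_{k-1} − q_k·r_k inherits s_{k+1} = s_{k-1} − q_k·s_k, t_{k+1} = t_{k-1} − q_k·t_k, so r_k = a·s_k + b·t_k at every step:
  q = 1: r = 52, s = 1 − 1·0 = 1, t = 0 − 1·1 = -1  (check: 167·1 + 115·(-1) = 52)
  q = 2: r = 11, s = 0 − 2·1 = -2, t = 1 − 2·(-1) = 3  (check: 167·(-2) + 115·3 = 11)
  q = 4: r = 8, s = 1 − 4·(-2) = 9, t = -1 − 4·3 = -13  (check: 167·9 + 115·(-13) = 8)
  q = 1: r = 3, s = -2 − 1·9 = -11, t = 3 − 1·(-13) = 16  (check: 167·(-11) + 115·16 = 3)
  q = 2: r = 2, s = 9 − 2·(-11) = 31, t = -13 − 2·16 = -45  (check: 167·31 + 115·(-45) = 2)
  q = 1: r = 1, s = -11 − 1·31 = -42, t = 16 − 1·(-45) = 61  (check: 167·(-42) + 115·61 = 1)
The row with r = 1 (the gcd) gives the Bezout coefficients s = -42, t = 61.
Result: 167 · (-42) + 115 · (61) = 1.

gcd(167, 115) = 1; s = -42, t = 61 (check: 167·(-42) + 115·61 = 1).


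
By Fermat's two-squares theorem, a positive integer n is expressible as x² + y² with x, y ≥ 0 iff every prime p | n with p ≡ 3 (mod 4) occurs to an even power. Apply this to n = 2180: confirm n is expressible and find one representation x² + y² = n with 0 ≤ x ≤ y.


Step 1: Factor n = 2180 = 2^2 · 5 · 109.
Step 2: Check the mod-4 condition on each prime factor: 2 = 2 (special); 5 ≡ 1 (mod 4), exponent 1; 109 ≡ 1 (mod 4), exponent 1.
All primes ≡ 3 (mod 4) appear to even exponent (or don't appear), so by the two-squares theorem n IS expressible as a sum of two squares.
Step 3: Build a representation. Group n = k² · m with k = 2 and m = 5 · 109 = 545 (a product of primes ≡ 1 (mod 4)); a representation of m scales to one of n via (k·x)² + (k·y)² = k²(x² + y²). Each prime p ≡ 1 (mod 4) is itself a sum of two squares; find a² by testing p − a² for a perfect square:
  5: 5 − 1² = 4 = 2² ⇒ 5 = 1² + 2².
  109: 109 − 1² = 108, 109 − 2² = 105, 109 − 3² = 100 = 10² ⇒ 109 = 3² + 10².
  Combine using the Brahmagupta–Fibonacci identity (a² + b²)(c² + d²) = (ac − bd)² + (ad + bc)² = (ac + bd)² + (ad − bc)²:
  5 · 109 = 545: from (1² + 2²)(3² + 10²), take (1·3 − 2·10, 1·10 + 2·3) = (3 − 20, 10 + 6) = (-17, 16); dropping signs (only squares matter) gives (17, 16); check 17² + 16² = 289 + 256 = 545 ✓.
  Scale by k = 2: (2·17, 2·16) = (34, 32).
Step 4: Order so x ≤ y and verify: 32² + 34² = 1024 + 1156 = 2180 = n. ✓

n = 2180 = 32² + 34² (one valid representation with x ≤ y).


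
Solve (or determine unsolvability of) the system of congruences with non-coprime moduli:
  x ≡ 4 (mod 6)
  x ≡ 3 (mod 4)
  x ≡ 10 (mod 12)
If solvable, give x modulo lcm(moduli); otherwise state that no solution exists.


Moduli 6, 4, 12 are not pairwise coprime, so CRT works modulo lcm(m_i) when all pairwise compatibility conditions hold.
Pairwise compatibility: gcd(m_i, m_j) must divide a_i - a_j for every pair.
Merge one congruence at a time:
  Start: x ≡ 4 (mod 6).
  Combine with x ≡ 3 (mod 4): gcd(6, 4) = 2, and 3 - 4 = -1 is NOT divisible by 2.
    ⇒ system is inconsistent (no integer solution).

No solution (the system is inconsistent).


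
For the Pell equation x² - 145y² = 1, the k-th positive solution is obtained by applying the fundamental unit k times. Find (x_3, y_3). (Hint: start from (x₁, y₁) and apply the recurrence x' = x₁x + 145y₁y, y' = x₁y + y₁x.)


Step 1: Find the fundamental solution (x₁, y₁) of x² - 145y² = 1.
  Expand √145 as a continued fraction. a₀ = ⌊√145⌋ = 12; iterate m_{k+1} = d_k·a_k − m_k, d_{k+1} = (145 − m_{k+1}²)/d_k, a_{k+1} = ⌊(a₀ + m_{k+1})/d_{k+1}⌋ (starting m₀ = 0, d₀ = 1), with convergents p_k = a_k·p_{k-1} + p_{k-2}, q_k = a_k·q_{k-1} + q_{k-2} (p₋₁ = 1, q₋₁ = 0):
  k = 0: a₀ = 12; p₀/q₀ = 12/1; p₀² − 145·q₀² = 144 − 145 = -1.
  k = 1: m = 12, d = 1, a = ⌊(12 + 12)/1⌋ = 24; p/q = (24·12 + 1)/(24·1 + 0) = 289/24; p² − 145·q² = 83521 − 83520 = 1.
  The first convergent with p² − 145·q² = 1 gives the fundamental solution (x₁, y₁) = (289, 24).
Step 2: Apply the recurrence (x_{n+1}, y_{n+1}) = (x₁x_n + 145y₁y_n, x₁y_n + y₁x_n) repeatedly.
  From (x_1, y_1) = (289, 24): x_2 = 289·289 + 145·24·24 = 167041; y_2 = 289·24 + 24·289 = 13872.
  From (x_2, y_2) = (167041, 13872): x_3 = 289·167041 + 145·24·13872 = 96549409; y_3 = 289·13872 + 24·167041 = 8017992.
Step 3: Verify x_3² - 145·y_3² = 9321788378249281 - 9321788378249280 = 1 (should be 1). ✓

(x_1, y_1) = (289, 24); (x_3, y_3) = (96549409, 8017992).


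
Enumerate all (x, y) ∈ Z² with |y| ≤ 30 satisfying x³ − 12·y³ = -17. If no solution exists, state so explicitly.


The equation is x³ - 12y³ = -17. For fixed y, x³ = 12·y³ − 17, so a solution requires the RHS to be a perfect cube.
Strategy: iterate y from -30 to 30, compute RHS = 12·y³ − 17, and check whether it is a (positive or negative) perfect cube.
Check small values of y:
  y = 0: RHS = -17 is not a perfect cube.
  y = 1: RHS = -5 is not a perfect cube.
  y = -1: RHS = -29 is not a perfect cube.
  y = 2: RHS = 79 is not a perfect cube.
  y = -2: RHS = -113 is not a perfect cube.
  y = 3: RHS = 307 is not a perfect cube.
  y = -3: RHS = -341 is not a perfect cube.
Continuing the search up to |y| = 30 finds no solutions either.
No (x, y) in the scanned range satisfies the equation.

No integer solutions with |y| ≤ 30.


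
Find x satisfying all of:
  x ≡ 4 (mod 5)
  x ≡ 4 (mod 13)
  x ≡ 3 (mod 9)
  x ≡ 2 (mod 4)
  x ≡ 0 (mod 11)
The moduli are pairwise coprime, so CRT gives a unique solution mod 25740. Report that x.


Product of moduli M = 5 · 13 · 9 · 4 · 11 = 25740.
Merge one congruence at a time:
  Start: x ≡ 4 (mod 5).
  Combine with x ≡ 4 (mod 13); new modulus lcm = 65.
    Write x = 4 + 5·t and substitute into x ≡ 4 (mod 13): 5·t ≡ 4 − 4 = 0 (mod 13).
    The inverse of 5 mod 13 is 8 (since 5·8 = 40 = 3·13 + 1), so t ≡ 8·0 = 0 ≡ 0 (mod 13).
    Then x = 4 + 5·0 = 4, valid modulo lcm(5, 13) = 65: x ≡ 4 (mod 65).
  Combine with x ≡ 3 (mod 9); new modulus lcm = 585.
    Write x = 4 + 65·t and substitute into x ≡ 3 (mod 9): 65·t ≡ 3 − 4 = -1 (mod 9).
    Reduce coefficients mod 9: 2·t ≡ 8 (mod 9).
    The inverse of 2 mod 9 is 5 (since 2·5 = 10 = 1·9 + 1), so t ≡ 5·8 = 40 ≡ 4 (mod 9).
    Then x = 4 + 65·4 = 264, valid modulo lcm(65, 9) = 585: x ≡ 264 (mod 585).
  Combine with x ≡ 2 (mod 4); new modulus lcm = 2340.
    Write x = 264 + 585·t and substitute into x ≡ 2 (mod 4): 585·t ≡ 2 − 264 = -262 (mod 4).
    Reduce coefficients mod 4: 1·t ≡ 2 (mod 4).
    So t ≡ 2 (mod 4).
    Then x = 264 + 585·2 = 1434, valid modulo lcm(585, 4) = 2340: x ≡ 1434 (mod 2340).
  Combine with x ≡ 0 (mod 11); new modulus lcm = 25740.
    Write x = 1434 + 2340·t and substitute into x ≡ 0 (mod 11): 2340·t ≡ 0 − 1434 = -1434 (mod 11).
    Reduce coefficients mod 11: 8·t ≡ 7 (mod 11).
    The inverse of 8 mod 11 is 7 (since 8·7 = 56 = 5·11 + 1), so t ≡ 7·7 = 49 ≡ 5 (mod 11).
    Then x = 1434 + 2340·5 = 13134, valid modulo lcm(2340, 11) = 25740: x ≡ 13134 (mod 25740).
Verify against each original: 13134 mod 5 = 4, 13134 mod 13 = 4, 13134 mod 9 = 3, 13134 mod 4 = 2, 13134 mod 11 = 0.

x ≡ 13134 (mod 25740).


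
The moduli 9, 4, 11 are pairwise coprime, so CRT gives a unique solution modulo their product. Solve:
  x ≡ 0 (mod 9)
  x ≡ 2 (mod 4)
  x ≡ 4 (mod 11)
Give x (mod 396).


Moduli 9, 4, 11 are pairwise coprime; by CRT there is a unique solution modulo M = 9 · 4 · 11 = 396.
Solve pairwise, accumulating the modulus:
  Start with x ≡ 0 (mod 9).
  Combine with x ≡ 2 (mod 4): since gcd(9, 4) = 1, we get a unique residue mod 36.
    Write x = 0 + 9·t and substitute into x ≡ 2 (mod 4): 9·t ≡ 2 − 0 = 2 (mod 4).
    Reduce coefficients mod 4: 1·t ≡ 2 (mod 4).
    So t ≡ 2 (mod 4).
    Then x = 0 + 9·2 = 18, valid modulo lcm(9, 4) = 36: x ≡ 18 (mod 36).
  Combine with x ≡ 4 (mod 11): since gcd(36, 11) = 1, we get a unique residue mod 396.
    Write x = 18 + 36·t and substitute into x ≡ 4 (mod 11): 36·t ≡ 4 − 18 = -14 (mod 11).
    Reduce coefficients mod 11: 3·t ≡ 8 (mod 11).
    The inverse of 3 mod 11 is 4 (since 3·4 = 12 = 1·11 + 1), so t ≡ 4·8 = 32 ≡ 10 (mod 11).
    Then x = 18 + 36·10 = 378, valid modulo lcm(36, 11) = 396: x ≡ 378 (mod 396).
Verify: 378 mod 9 = 0 ✓, 378 mod 4 = 2 ✓, 378 mod 11 = 4 ✓.

x ≡ 378 (mod 396).


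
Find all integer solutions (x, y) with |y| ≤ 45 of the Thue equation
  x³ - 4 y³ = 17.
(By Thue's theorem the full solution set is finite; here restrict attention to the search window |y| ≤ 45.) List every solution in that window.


The equation is x³ - 4y³ = 17. For fixed y, x³ = 4·y³ + 17, so a solution requires the RHS to be a perfect cube.
Strategy: iterate y from -45 to 45, compute RHS = 4·y³ + 17, and check whether it is a (positive or negative) perfect cube.
Check small values of y:
  y = 0: RHS = 17 is not a perfect cube.
  y = 1: RHS = 21 is not a perfect cube.
  y = -1: RHS = 13 is not a perfect cube.
  y = 2: RHS = 49 is not a perfect cube.
  y = -2: RHS = -15 is not a perfect cube.
  y = 3: RHS = 125 = (5)³ ⇒ x = 5 works.
  y = -3: RHS = -91 is not a perfect cube.
Continuing the search up to |y| = 45 finds no further solutions beyond those listed.
Collected solutions: (5, 3).

Solutions (with |y| ≤ 45): (5, 3).


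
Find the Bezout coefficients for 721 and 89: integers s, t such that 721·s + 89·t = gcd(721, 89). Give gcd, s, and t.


Euclidean algorithm on (721, 89) — divide until remainder is 0:
  721 = 8 · 89 + 9
  89 = 9 · 9 + 8
  9 = 1 · 8 + 1
  8 = 8 · 1 + 0
gcd(721, 89) = 1.
Track Bezout coefficients alongside the remainders: start with r₀ = 721 = a·1 + b·0 (s = 1, t = 0) and r₁ = 89 = a·0 + b·1 (s = 0, t = 1); each new remainder r_{k+1} = r_{k-1} − q_k·r_k inherits s_{k+1} = s_{k-1} − q_k·s_k, t_{k+1} = t_{k-1} − q_k·t_k, so r_k = a·s_k + b·t_k at every step:
  q = 8: r = 9, s = 1 − 8·0 = 1, t = 0 − 8·1 = -8  (check: 721·1 + 89·(-8) = 9)
  q = 9: r = 8, s = 0 − 9·1 = -9, t = 1 − 9·(-8) = 73  (check: 721·(-9) + 89·73 = 8)
  q = 1: r = 1, s = 1 − 1·(-9) = 10, t = -8 − 1·73 = -81  (check: 721·10 + 89·(-81) = 1)
The row with r = 1 (the gcd) gives the Bezout coefficients s = 10, t = -81.
Result: 721 · (10) + 89 · (-81) = 1.

gcd(721, 89) = 1; s = 10, t = -81 (check: 721·10 + 89·(-81) = 1).


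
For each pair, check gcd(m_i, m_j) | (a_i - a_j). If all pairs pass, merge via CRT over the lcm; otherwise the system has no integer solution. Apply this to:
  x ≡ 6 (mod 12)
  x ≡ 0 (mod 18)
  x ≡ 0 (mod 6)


Moduli 12, 18, 6 are not pairwise coprime, so CRT works modulo lcm(m_i) when all pairwise compatibility conditions hold.
Pairwise compatibility: gcd(m_i, m_j) must divide a_i - a_j for every pair.
Merge one congruence at a time:
  Start: x ≡ 6 (mod 12).
  Combine with x ≡ 0 (mod 18): gcd(12, 18) = 6; 0 - 6 = -6, which IS divisible by 6, so compatible.
    Write x = 6 + 12·t and substitute into x ≡ 0 (mod 18): 12·t ≡ 0 − 6 = -6 (mod 18).
    Divide the congruence (and modulus) by g = 6: 2·t ≡ -1 (mod 3).
    Reduce coefficients mod 3: 2·t ≡ 2 (mod 3).
    The inverse of 2 mod 3 is 2 (since 2·2 = 4 = 1·3 + 1), so t ≡ 2·2 = 4 ≡ 1 (mod 3).
    Then x = 6 + 12·1 = 18, valid modulo lcm(12, 18) = 36: x ≡ 18 (mod 36).
  Combine with x ≡ 0 (mod 6): gcd(36, 6) = 6; 0 - 18 = -18, which IS divisible by 6, so compatible.
    Write x = 18 + 36·t and substitute into x ≡ 0 (mod 6): 36·t ≡ 0 − 18 = -18 (mod 6).
    Divide the congruence (and modulus) by g = 6: 6·t ≡ -3 (mod 1).
    Modulo 1 every t works; take t = 0.
    Then x = 18 + 36·0 = 18, valid modulo lcm(36, 6) = 36: x ≡ 18 (mod 36).
Verify: 18 mod 12 = 6, 18 mod 18 = 0, 18 mod 6 = 0.

x ≡ 18 (mod 36).


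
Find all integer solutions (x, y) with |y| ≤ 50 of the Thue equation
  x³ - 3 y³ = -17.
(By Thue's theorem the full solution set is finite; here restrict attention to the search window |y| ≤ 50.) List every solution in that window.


The equation is x³ - 3y³ = -17. For fixed y, x³ = 3·y³ − 17, so a solution requires the RHS to be a perfect cube.
Strategy: iterate y from -50 to 50, compute RHS = 3·y³ − 17, and check whether it is a (positive or negative) perfect cube.
Check small values of y:
  y = 0: RHS = -17 is not a perfect cube.
  y = 1: RHS = -14 is not a perfect cube.
  y = -1: RHS = -20 is not a perfect cube.
  y = 2: RHS = 7 is not a perfect cube.
  y = -2: RHS = -41 is not a perfect cube.
  y = 3: RHS = 64 = (4)³ ⇒ x = 4 works.
  y = -3: RHS = -98 is not a perfect cube.
Continuing the search up to |y| = 50 finds no further solutions beyond those listed.
Collected solutions: (4, 3).

Solutions (with |y| ≤ 50): (4, 3).


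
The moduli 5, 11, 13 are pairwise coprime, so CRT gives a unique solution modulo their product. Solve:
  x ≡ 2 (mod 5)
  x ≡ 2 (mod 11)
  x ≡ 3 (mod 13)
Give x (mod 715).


Moduli 5, 11, 13 are pairwise coprime; by CRT there is a unique solution modulo M = 5 · 11 · 13 = 715.
Solve pairwise, accumulating the modulus:
  Start with x ≡ 2 (mod 5).
  Combine with x ≡ 2 (mod 11): since gcd(5, 11) = 1, we get a unique residue mod 55.
    Write x = 2 + 5·t and substitute into x ≡ 2 (mod 11): 5·t ≡ 2 − 2 = 0 (mod 11).
    The inverse of 5 mod 11 is 9 (since 5·9 = 45 = 4·11 + 1), so t ≡ 9·0 = 0 ≡ 0 (mod 11).
    Then x = 2 + 5·0 = 2, valid modulo lcm(5, 11) = 55: x ≡ 2 (mod 55).
  Combine with x ≡ 3 (mod 13): since gcd(55, 13) = 1, we get a unique residue mod 715.
    Write x = 2 + 55·t and substitute into x ≡ 3 (mod 13): 55·t ≡ 3 − 2 = 1 (mod 13).
    Reduce coefficients mod 13: 3·t ≡ 1 (mod 13).
    The inverse of 3 mod 13 is 9 (since 3·9 = 27 = 2·13 + 1), so t ≡ 9·1 = 9 ≡ 9 (mod 13).
    Then x = 2 + 55·9 = 497, valid modulo lcm(55, 13) = 715: x ≡ 497 (mod 715).
Verify: 497 mod 5 = 2 ✓, 497 mod 11 = 2 ✓, 497 mod 13 = 3 ✓.

x ≡ 497 (mod 715).


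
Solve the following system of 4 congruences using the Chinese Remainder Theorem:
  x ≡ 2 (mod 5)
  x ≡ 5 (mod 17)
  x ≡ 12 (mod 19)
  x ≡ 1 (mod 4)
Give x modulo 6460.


Product of moduli M = 5 · 17 · 19 · 4 = 6460.
Merge one congruence at a time:
  Start: x ≡ 2 (mod 5).
  Combine with x ≡ 5 (mod 17); new modulus lcm = 85.
    Write x = 2 + 5·t and substitute into x ≡ 5 (mod 17): 5·t ≡ 5 − 2 = 3 (mod 17).
    The inverse of 5 mod 17 is 7 (since 5·7 = 35 = 2·17 + 1), so t ≡ 7·3 = 21 ≡ 4 (mod 17).
    Then x = 2 + 5·4 = 22, valid modulo lcm(5, 17) = 85: x ≡ 22 (mod 85).
  Combine with x ≡ 12 (mod 19); new modulus lcm = 1615.
    Write x = 22 + 85·t and substitute into x ≡ 12 (mod 19): 85·t ≡ 12 − 22 = -10 (mod 19).
    Reduce coefficients mod 19: 9·t ≡ 9 (mod 19).
    The inverse of 9 mod 19 is 17 (since 9·17 = 153 = 8·19 + 1), so t ≡ 17·9 = 153 ≡ 1 (mod 19).
    Then x = 22 + 85·1 = 107, valid modulo lcm(85, 19) = 1615: x ≡ 107 (mod 1615).
  Combine with x ≡ 1 (mod 4); new modulus lcm = 6460.
    Write x = 107 + 1615·t and substitute into x ≡ 1 (mod 4): 1615·t ≡ 1 − 107 = -106 (mod 4).
    Reduce coefficients mod 4: 3·t ≡ 2 (mod 4).
    The inverse of 3 mod 4 is 3 (since 3·3 = 9 = 2·4 + 1), so t ≡ 3·2 = 6 ≡ 2 (mod 4).
    Then x = 107 + 1615·2 = 3337, valid modulo lcm(1615, 4) = 6460: x ≡ 3337 (mod 6460).
Verify against each original: 3337 mod 5 = 2, 3337 mod 17 = 5, 3337 mod 19 = 12, 3337 mod 4 = 1.

x ≡ 3337 (mod 6460).


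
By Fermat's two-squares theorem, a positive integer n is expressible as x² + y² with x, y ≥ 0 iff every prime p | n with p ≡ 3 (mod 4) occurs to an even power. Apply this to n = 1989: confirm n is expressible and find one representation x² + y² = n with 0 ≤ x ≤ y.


Step 1: Factor n = 1989 = 3^2 · 13 · 17.
Step 2: Check the mod-4 condition on each prime factor: 3 ≡ 3 (mod 4), exponent 2 (must be even); 13 ≡ 1 (mod 4), exponent 1; 17 ≡ 1 (mod 4), exponent 1.
All primes ≡ 3 (mod 4) appear to even exponent (or don't appear), so by the two-squares theorem n IS expressible as a sum of two squares.
Step 3: Build a representation. Group n = k² · m with k = 3 and m = 13 · 17 = 221 (a product of primes ≡ 1 (mod 4)); a representation of m scales to one of n via (k·x)² + (k·y)² = k²(x² + y²). Each prime p ≡ 1 (mod 4) is itself a sum of two squares; find a² by testing p − a² for a perfect square:
  13: 13 − 1² = 12, 13 − 2² = 9 = 3² ⇒ 13 = 2² + 3².
  17: 17 − 1² = 16 = 4² ⇒ 17 = 1² + 4².
  Combine using the Brahmagupta–Fibonacci identity (a² + b²)(c² + d²) = (ac − bd)² + (ad + bc)² = (ac + bd)² + (ad − bc)²:
  13 · 17 = 221: from (2² + 3²)(1² + 4²), take (2·1 − 3·4, 2·4 + 3·1) = (2 − 12, 8 + 3) = (-10, 11); dropping signs (only squares matter) gives (10, 11); check 10² + 11² = 100 + 121 = 221 ✓.
  Scale by k = 3: (3·10, 3·11) = (30, 33).
Step 4: Order so x ≤ y and verify: 30² + 33² = 900 + 1089 = 1989 = n. ✓

n = 1989 = 30² + 33² (one valid representation with x ≤ y).


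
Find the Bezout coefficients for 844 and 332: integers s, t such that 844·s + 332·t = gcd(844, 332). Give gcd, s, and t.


Euclidean algorithm on (844, 332) — divide until remainder is 0:
  844 = 2 · 332 + 180
  332 = 1 · 180 + 152
  180 = 1 · 152 + 28
  152 = 5 · 28 + 12
  28 = 2 · 12 + 4
  12 = 3 · 4 + 0
gcd(844, 332) = 4.
Track Bezout coefficients alongside the remainders: start with r₀ = 844 = a·1 + b·0 (s = 1, t = 0) and r₁ = 332 = a·0 + b·1 (s = 0, t = 1); each new remainder r_{k+1} = r_{k-1} − q_k·r_k inherits s_{k+1} = s_{k-1} − q_k·s_k, t_{k+1} = t_{k-1} − q_k·t_k, so r_k = a·s_k + b·t_k at every step:
  q = 2: r = 180, s = 1 − 2·0 = 1, t = 0 − 2·1 = -2  (check: 844·1 + 332·(-2) = 180)
  q = 1: r = 152, s = 0 − 1·1 = -1, t = 1 − 1·(-2) = 3  (check: 844·(-1) + 332·3 = 152)
  q = 1: r = 28, s = 1 − 1·(-1) = 2, t = -2 − 1·3 = -5  (check: 844·2 + 332·(-5) = 28)
  q = 5: r = 12, s = -1 − 5·2 = -11, t = 3 − 5·(-5) = 28  (check: 844·(-11) + 332·28 = 12)
  q = 2: r = 4, s = 2 − 2·(-11) = 24, t = -5 − 2·28 = -61  (check: 844·24 + 332·(-61) = 4)
The row with r = 4 (the gcd) gives the Bezout coefficients s = 24, t = -61.
Result: 844 · (24) + 332 · (-61) = 4.

gcd(844, 332) = 4; s = 24, t = -61 (check: 844·24 + 332·(-61) = 4).


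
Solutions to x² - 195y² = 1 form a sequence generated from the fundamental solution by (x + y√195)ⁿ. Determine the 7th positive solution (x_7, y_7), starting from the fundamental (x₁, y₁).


Step 1: Find the fundamental solution (x₁, y₁) of x² - 195y² = 1.
  Expand √195 as a continued fraction. a₀ = ⌊√195⌋ = 13; iterate m_{k+1} = d_k·a_k − m_k, d_{k+1} = (195 − m_{k+1}²)/d_k, a_{k+1} = ⌊(a₀ + m_{k+1})/d_{k+1}⌋ (starting m₀ = 0, d₀ = 1), with convergents p_k = a_k·p_{k-1} + p_{k-2}, q_k = a_k·q_{k-1} + q_{k-2} (p₋₁ = 1, q₋₁ = 0):
  k = 0: a₀ = 13; p₀/q₀ = 13/1; p₀² − 195·q₀² = 169 − 195 = -26.
  k = 1: m = 13, d = 26, a = ⌊(13 + 13)/26⌋ = 1; p/q = (1·13 + 1)/(1·1 + 0) = 14/1; p² − 195·q² = 196 − 195 = 1.
  The first convergent with p² − 195·q² = 1 gives the fundamental solution (x₁, y₁) = (14, 1).
Step 2: Apply the recurrence (x_{n+1}, y_{n+1}) = (x₁x_n + 195y₁y_n, x₁y_n + y₁x_n) repeatedly.
  From (x_1, y_1) = (14, 1): x_2 = 14·14 + 195·1·1 = 391; y_2 = 14·1 + 1·14 = 28.
  From (x_2, y_2) = (391, 28): x_3 = 14·391 + 195·1·28 = 10934; y_3 = 14·28 + 1·391 = 783.
  From (x_3, y_3) = (10934, 783): x_4 = 14·10934 + 195·1·783 = 305761; y_4 = 14·783 + 1·10934 = 21896.
  From (x_4, y_4) = (305761, 21896): x_5 = 14·305761 + 195·1·21896 = 8550374; y_5 = 14·21896 + 1·305761 = 612305.
  From (x_5, y_5) = (8550374, 612305): x_6 = 14·8550374 + 195·1·612305 = 239104711; y_6 = 14·612305 + 1·8550374 = 17122644.
  From (x_6, y_6) = (239104711, 17122644): x_7 = 14·239104711 + 195·1·17122644 = 6686381534; y_7 = 14·17122644 + 1·239104711 = 478821727.
Step 3: Verify x_7² - 195·y_7² = 44707698018216193156 - 44707698018216193155 = 1 (should be 1). ✓

(x_1, y_1) = (14, 1); (x_7, y_7) = (6686381534, 478821727).


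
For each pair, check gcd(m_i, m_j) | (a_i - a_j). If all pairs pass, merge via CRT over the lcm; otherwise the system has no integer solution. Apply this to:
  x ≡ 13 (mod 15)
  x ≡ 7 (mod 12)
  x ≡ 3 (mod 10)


Moduli 15, 12, 10 are not pairwise coprime, so CRT works modulo lcm(m_i) when all pairwise compatibility conditions hold.
Pairwise compatibility: gcd(m_i, m_j) must divide a_i - a_j for every pair.
Merge one congruence at a time:
  Start: x ≡ 13 (mod 15).
  Combine with x ≡ 7 (mod 12): gcd(15, 12) = 3; 7 - 13 = -6, which IS divisible by 3, so compatible.
    Write x = 13 + 15·t and substitute into x ≡ 7 (mod 12): 15·t ≡ 7 − 13 = -6 (mod 12).
    Divide the congruence (and modulus) by g = 3: 5·t ≡ -2 (mod 4).
    Reduce coefficients mod 4: 1·t ≡ 2 (mod 4).
    So t ≡ 2 (mod 4).
    Then x = 13 + 15·2 = 43, valid modulo lcm(15, 12) = 60: x ≡ 43 (mod 60).
  Combine with x ≡ 3 (mod 10): gcd(60, 10) = 10; 3 - 43 = -40, which IS divisible by 10, so compatible.
    Write x = 43 + 60·t and substitute into x ≡ 3 (mod 10): 60·t ≡ 3 − 43 = -40 (mod 10).
    Divide the congruence (and modulus) by g = 10: 6·t ≡ -4 (mod 1).
    Modulo 1 every t works; take t = 0.
    Then x = 43 + 60·0 = 43, valid modulo lcm(60, 10) = 60: x ≡ 43 (mod 60).
Verify: 43 mod 15 = 13, 43 mod 12 = 7, 43 mod 10 = 3.

x ≡ 43 (mod 60).


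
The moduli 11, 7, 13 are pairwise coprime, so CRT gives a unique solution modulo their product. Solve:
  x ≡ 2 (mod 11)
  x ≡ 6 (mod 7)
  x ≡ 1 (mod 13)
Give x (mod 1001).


Moduli 11, 7, 13 are pairwise coprime; by CRT there is a unique solution modulo M = 11 · 7 · 13 = 1001.
Solve pairwise, accumulating the modulus:
  Start with x ≡ 2 (mod 11).
  Combine with x ≡ 6 (mod 7): since gcd(11, 7) = 1, we get a unique residue mod 77.
    Write x = 2 + 11·t and substitute into x ≡ 6 (mod 7): 11·t ≡ 6 − 2 = 4 (mod 7).
    Reduce coefficients mod 7: 4·t ≡ 4 (mod 7).
    The inverse of 4 mod 7 is 2 (since 4·2 = 8 = 1·7 + 1), so t ≡ 2·4 = 8 ≡ 1 (mod 7).
    Then x = 2 + 11·1 = 13, valid modulo lcm(11, 7) = 77: x ≡ 13 (mod 77).
  Combine with x ≡ 1 (mod 13): since gcd(77, 13) = 1, we get a unique residue mod 1001.
    Write x = 13 + 77·t and substitute into x ≡ 1 (mod 13): 77·t ≡ 1 − 13 = -12 (mod 13).
    Reduce coefficients mod 13: 12·t ≡ 1 (mod 13).
    The inverse of 12 mod 13 is 12 (since 12·12 = 144 = 11·13 + 1), so t ≡ 12·1 = 12 ≡ 12 (mod 13).
    Then x = 13 + 77·12 = 937, valid modulo lcm(77, 13) = 1001: x ≡ 937 (mod 1001).
Verify: 937 mod 11 = 2 ✓, 937 mod 7 = 6 ✓, 937 mod 13 = 1 ✓.

x ≡ 937 (mod 1001).


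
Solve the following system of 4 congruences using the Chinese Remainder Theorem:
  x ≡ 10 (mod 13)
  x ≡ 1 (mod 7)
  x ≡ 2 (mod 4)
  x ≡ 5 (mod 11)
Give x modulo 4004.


Product of moduli M = 13 · 7 · 4 · 11 = 4004.
Merge one congruence at a time:
  Start: x ≡ 10 (mod 13).
  Combine with x ≡ 1 (mod 7); new modulus lcm = 91.
    Write x = 10 + 13·t and substitute into x ≡ 1 (mod 7): 13·t ≡ 1 − 10 = -9 (mod 7).
    Reduce coefficients mod 7: 6·t ≡ 5 (mod 7).
    The inverse of 6 mod 7 is 6 (since 6·6 = 36 = 5·7 + 1), so t ≡ 6·5 = 30 ≡ 2 (mod 7).
    Then x = 10 + 13·2 = 36, valid modulo lcm(13, 7) = 91: x ≡ 36 (mod 91).
  Combine with x ≡ 2 (mod 4); new modulus lcm = 364.
    Write x = 36 + 91·t and substitute into x ≡ 2 (mod 4): 91·t ≡ 2 − 36 = -34 (mod 4).
    Reduce coefficients mod 4: 3·t ≡ 2 (mod 4).
    The inverse of 3 mod 4 is 3 (since 3·3 = 9 = 2·4 + 1), so t ≡ 3·2 = 6 ≡ 2 (mod 4).
    Then x = 36 + 91·2 = 218, valid modulo lcm(91, 4) = 364: x ≡ 218 (mod 364).
  Combine with x ≡ 5 (mod 11); new modulus lcm = 4004.
    Write x = 218 + 364·t and substitute into x ≡ 5 (mod 11): 364·t ≡ 5 − 218 = -213 (mod 11).
    Reduce coefficients mod 11: 1·t ≡ 7 (mod 11).
    So t ≡ 7 (mod 11).
    Then x = 218 + 364·7 = 2766, valid modulo lcm(364, 11) = 4004: x ≡ 2766 (mod 4004).
Verify against each original: 2766 mod 13 = 10, 2766 mod 7 = 1, 2766 mod 4 = 2, 2766 mod 11 = 5.

x ≡ 2766 (mod 4004).


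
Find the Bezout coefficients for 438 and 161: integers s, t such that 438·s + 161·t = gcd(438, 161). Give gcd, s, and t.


Euclidean algorithm on (438, 161) — divide until remainder is 0:
  438 = 2 · 161 + 116
  161 = 1 · 116 + 45
  116 = 2 · 45 + 26
  45 = 1 · 26 + 19
  26 = 1 · 19 + 7
  19 = 2 · 7 + 5
  7 = 1 · 5 + 2
  5 = 2 · 2 + 1
  2 = 2 · 1 + 0
gcd(438, 161) = 1.
Track Bezout coefficients alongside the remainders: start with r₀ = 438 = a·1 + b·0 (s = 1, t = 0) and r₁ = 161 = a·0 + b·1 (s = 0, t = 1); each new remainder r_{k+1} = r_{k-1} − q_k·r_k inherits s_{k+1} = s_{k-1} − q_k·s_k, t_{k+1} = t_{k-1} − q_k·t_k, so r_k = a·s_k + b·t_k at every step:
  q = 2: r = 116, s = 1 − 2·0 = 1, t = 0 − 2·1 = -2  (check: 438·1 + 161·(-2) = 116)
  q = 1: r = 45, s = 0 − 1·1 = -1, t = 1 − 1·(-2) = 3  (check: 438·(-1) + 161·3 = 45)
  q = 2: r = 26, s = 1 − 2·(-1) = 3, t = -2 − 2·3 = -8  (check: 438·3 + 161·(-8) = 26)
  q = 1: r = 19, s = -1 − 1·3 = -4, t = 3 − 1·(-8) = 11  (check: 438·(-4) + 161·11 = 19)
  q = 1: r = 7, s = 3 − 1·(-4) = 7, t = -8 − 1·11 = -19  (check: 438·7 + 161·(-19) = 7)
  q = 2: r = 5, s = -4 − 2·7 = -18, t = 11 − 2·(-19) = 49  (check: 438·(-18) + 161·49 = 5)
  q = 1: r = 2, s = 7 − 1·(-18) = 25, t = -19 − 1·49 = -68  (check: 438·25 + 161·(-68) = 2)
  q = 2: r = 1, s = -18 − 2·25 = -68, t = 49 − 2·(-68) = 185  (check: 438·(-68) + 161·185 = 1)
The row with r = 1 (the gcd) gives the Bezout coefficients s = -68, t = 185.
Result: 438 · (-68) + 161 · (185) = 1.

gcd(438, 161) = 1; s = -68, t = 185 (check: 438·(-68) + 161·185 = 1).


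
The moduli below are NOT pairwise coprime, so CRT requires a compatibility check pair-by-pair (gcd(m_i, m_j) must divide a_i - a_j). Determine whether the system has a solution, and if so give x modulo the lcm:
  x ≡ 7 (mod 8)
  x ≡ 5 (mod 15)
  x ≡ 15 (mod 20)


Moduli 8, 15, 20 are not pairwise coprime, so CRT works modulo lcm(m_i) when all pairwise compatibility conditions hold.
Pairwise compatibility: gcd(m_i, m_j) must divide a_i - a_j for every pair.
Merge one congruence at a time:
  Start: x ≡ 7 (mod 8).
  Combine with x ≡ 5 (mod 15): gcd(8, 15) = 1; 5 - 7 = -2, which IS divisible by 1, so compatible.
    Write x = 7 + 8·t and substitute into x ≡ 5 (mod 15): 8·t ≡ 5 − 7 = -2 (mod 15).
    Reduce coefficients mod 15: 8·t ≡ 13 (mod 15).
    The inverse of 8 mod 15 is 2 (since 8·2 = 16 = 1·15 + 1), so t ≡ 2·13 = 26 ≡ 11 (mod 15).
    Then x = 7 + 8·11 = 95, valid modulo lcm(8, 15) = 120: x ≡ 95 (mod 120).
  Combine with x ≡ 15 (mod 20): gcd(120, 20) = 20; 15 - 95 = -80, which IS divisible by 20, so compatible.
    Write x = 95 + 120·t and substitute into x ≡ 15 (mod 20): 120·t ≡ 15 − 95 = -80 (mod 20).
    Divide the congruence (and modulus) by g = 20: 6·t ≡ -4 (mod 1).
    Modulo 1 every t works; take t = 0.
    Then x = 95 + 120·0 = 95, valid modulo lcm(120, 20) = 120: x ≡ 95 (mod 120).
Verify: 95 mod 8 = 7, 95 mod 15 = 5, 95 mod 20 = 15.

x ≡ 95 (mod 120).


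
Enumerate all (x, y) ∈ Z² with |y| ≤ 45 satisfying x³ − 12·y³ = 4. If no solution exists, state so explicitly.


The equation is x³ - 12y³ = 4. For fixed y, x³ = 12·y³ + 4, so a solution requires the RHS to be a perfect cube.
Strategy: iterate y from -45 to 45, compute RHS = 12·y³ + 4, and check whether it is a (positive or negative) perfect cube.
Check small values of y:
  y = 0: RHS = 4 is not a perfect cube.
  y = 1: RHS = 16 is not a perfect cube.
  y = -1: RHS = -8 = (-2)³ ⇒ x = -2 works.
  y = 2: RHS = 100 is not a perfect cube.
  y = -2: RHS = -92 is not a perfect cube.
  y = 3: RHS = 328 is not a perfect cube.
  y = -3: RHS = -320 is not a perfect cube.
Continuing the search up to |y| = 45 finds no further solutions beyond those listed.
Collected solutions: (-2, -1).

Solutions (with |y| ≤ 45): (-2, -1).


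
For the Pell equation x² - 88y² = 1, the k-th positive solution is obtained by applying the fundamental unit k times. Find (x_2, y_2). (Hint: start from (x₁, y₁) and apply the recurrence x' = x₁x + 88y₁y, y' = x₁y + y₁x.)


Step 1: Find the fundamental solution (x₁, y₁) of x² - 88y² = 1.
  Expand √88 as a continued fraction. a₀ = ⌊√88⌋ = 9; iterate m_{k+1} = d_k·a_k − m_k, d_{k+1} = (88 − m_{k+1}²)/d_k, a_{k+1} = ⌊(a₀ + m_{k+1})/d_{k+1}⌋ (starting m₀ = 0, d₀ = 1), with convergents p_k = a_k·p_{k-1} + p_{k-2}, q_k = a_k·q_{k-1} + q_{k-2} (p₋₁ = 1, q₋₁ = 0):
  k = 0: a₀ = 9; p₀/q₀ = 9/1; p₀² − 88·q₀² = 81 − 88 = -7.
  k = 1: m = 9, d = 7, a = ⌊(9 + 9)/7⌋ = 2; p/q = (2·9 + 1)/(2·1 + 0) = 19/2; p² − 88·q² = 361 − 352 = 9.
  k = 2: m = 5, d = 9, a = ⌊(9 + 5)/9⌋ = 1; p/q = (1·19 + 9)/(1·2 + 1) = 28/3; p² − 88·q² = 784 − 792 = -8.
  k = 3: m = 4, d = 8, a = ⌊(9 + 4)/8⌋ = 1; p/q = (1·28 + 19)/(1·3 + 2) = 47/5; p² − 88·q² = 2209 − 2200 = 9.
  k = 4: m = 4, d = 9, a = ⌊(9 + 4)/9⌋ = 1; p/q = (1·47 + 28)/(1·5 + 3) = 75/8; p² − 88·q² = 5625 − 5632 = -7.
  k = 5: m = 5, d = 7, a = ⌊(9 + 5)/7⌋ = 2; p/q = (2·75 + 47)/(2·8 + 5) = 197/21; p² − 88·q² = 38809 − 38808 = 1.
  The first convergent with p² − 88·q² = 1 gives the fundamental solution (x₁, y₁) = (197, 21).
Step 2: Apply the recurrence (x_{n+1}, y_{n+1}) = (x₁x_n + 88y₁y_n, x₁y_n + y₁x_n) repeatedly.
  From (x_1, y_1) = (197, 21): x_2 = 197·197 + 88·21·21 = 77617; y_2 = 197·21 + 21·197 = 8274.
Step 3: Verify x_2² - 88·y_2² = 6024398689 - 6024398688 = 1 (should be 1). ✓

(x_1, y_1) = (197, 21); (x_2, y_2) = (77617, 8274).


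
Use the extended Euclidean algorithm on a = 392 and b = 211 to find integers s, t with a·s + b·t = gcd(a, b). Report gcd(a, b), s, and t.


Euclidean algorithm on (392, 211) — divide until remainder is 0:
  392 = 1 · 211 + 181
  211 = 1 · 181 + 30
  181 = 6 · 30 + 1
  30 = 30 · 1 + 0
gcd(392, 211) = 1.
Track Bezout coefficients alongside the remainders: start with r₀ = 392 = a·1 + b·0 (s = 1, t = 0) and r₁ = 211 = a·0 + b·1 (s = 0, t = 1); each new remainder r_{k+1} = r_{k-1} − q_k·r_k inherits s_{k+1} = s_{k-1} − q_k·s_k, t_{k+1} = t_{k-1} − q_k·t_k, so r_k = a·s_k + b·t_k at every step:
  q = 1: r = 181, s = 1 − 1·0 = 1, t = 0 − 1·1 = -1  (check: 392·1 + 211·(-1) = 181)
  q = 1: r = 30, s = 0 − 1·1 = -1, t = 1 − 1·(-1) = 2  (check: 392·(-1) + 211·2 = 30)
  q = 6: r = 1, s = 1 − 6·(-1) = 7, t = -1 − 6·2 = -13  (check: 392·7 + 211·(-13) = 1)
The row with r = 1 (the gcd) gives the Bezout coefficients s = 7, t = -13.
Result: 392 · (7) + 211 · (-13) = 1.

gcd(392, 211) = 1; s = 7, t = -13 (check: 392·7 + 211·(-13) = 1).


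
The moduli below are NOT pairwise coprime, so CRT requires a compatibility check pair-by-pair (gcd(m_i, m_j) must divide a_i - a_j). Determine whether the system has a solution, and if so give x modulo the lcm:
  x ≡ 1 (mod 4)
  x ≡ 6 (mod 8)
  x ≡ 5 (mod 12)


Moduli 4, 8, 12 are not pairwise coprime, so CRT works modulo lcm(m_i) when all pairwise compatibility conditions hold.
Pairwise compatibility: gcd(m_i, m_j) must divide a_i - a_j for every pair.
Merge one congruence at a time:
  Start: x ≡ 1 (mod 4).
  Combine with x ≡ 6 (mod 8): gcd(4, 8) = 4, and 6 - 1 = 5 is NOT divisible by 4.
    ⇒ system is inconsistent (no integer solution).

No solution (the system is inconsistent).


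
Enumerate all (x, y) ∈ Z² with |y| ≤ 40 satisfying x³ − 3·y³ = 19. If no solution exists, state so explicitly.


The equation is x³ - 3y³ = 19. For fixed y, x³ = 3·y³ + 19, so a solution requires the RHS to be a perfect cube.
Strategy: iterate y from -40 to 40, compute RHS = 3·y³ + 19, and check whether it is a (positive or negative) perfect cube.
Check small values of y:
  y = 0: RHS = 19 is not a perfect cube.
  y = 1: RHS = 22 is not a perfect cube.
  y = -1: RHS = 16 is not a perfect cube.
  y = 2: RHS = 43 is not a perfect cube.
  y = -2: RHS = -5 is not a perfect cube.
  y = 3: RHS = 100 is not a perfect cube.
  y = -3: RHS = -62 is not a perfect cube.
Continuing the search up to |y| = 40 finds no solutions either.
No (x, y) in the scanned range satisfies the equation.

No integer solutions with |y| ≤ 40.


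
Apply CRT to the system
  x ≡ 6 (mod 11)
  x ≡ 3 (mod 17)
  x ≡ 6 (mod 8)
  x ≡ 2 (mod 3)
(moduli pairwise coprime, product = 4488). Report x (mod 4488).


Product of moduli M = 11 · 17 · 8 · 3 = 4488.
Merge one congruence at a time:
  Start: x ≡ 6 (mod 11).
  Combine with x ≡ 3 (mod 17); new modulus lcm = 187.
    Write x = 6 + 11·t and substitute into x ≡ 3 (mod 17): 11·t ≡ 3 − 6 = -3 (mod 17).
    Reduce coefficients mod 17: 11·t ≡ 14 (mod 17).
    The inverse of 11 mod 17 is 14 (since 11·14 = 154 = 9·17 + 1), so t ≡ 14·14 = 196 ≡ 9 (mod 17).
    Then x = 6 + 11·9 = 105, valid modulo lcm(11, 17) = 187: x ≡ 105 (mod 187).
  Combine with x ≡ 6 (mod 8); new modulus lcm = 1496.
    Write x = 105 + 187·t and substitute into x ≡ 6 (mod 8): 187·t ≡ 6 − 105 = -99 (mod 8).
    Reduce coefficients mod 8: 3·t ≡ 5 (mod 8).
    The inverse of 3 mod 8 is 3 (since 3·3 = 9 = 1·8 + 1), so t ≡ 3·5 = 15 ≡ 7 (mod 8).
    Then x = 105 + 187·7 = 1414, valid modulo lcm(187, 8) = 1496: x ≡ 1414 (mod 1496).
  Combine with x ≡ 2 (mod 3); new modulus lcm = 4488.
    Write x = 1414 + 1496·t and substitute into x ≡ 2 (mod 3): 1496·t ≡ 2 − 1414 = -1412 (mod 3).
    Reduce coefficients mod 3: 2·t ≡ 1 (mod 3).
    The inverse of 2 mod 3 is 2 (since 2·2 = 4 = 1·3 + 1), so t ≡ 2·1 = 2 ≡ 2 (mod 3).
    Then x = 1414 + 1496·2 = 4406, valid modulo lcm(1496, 3) = 4488: x ≡ 4406 (mod 4488).
Verify against each original: 4406 mod 11 = 6, 4406 mod 17 = 3, 4406 mod 8 = 6, 4406 mod 3 = 2.

x ≡ 4406 (mod 4488).


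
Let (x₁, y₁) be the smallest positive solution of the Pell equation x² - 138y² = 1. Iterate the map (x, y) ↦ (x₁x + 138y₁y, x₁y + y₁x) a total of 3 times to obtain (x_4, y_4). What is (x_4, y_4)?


Step 1: Find the fundamental solution (x₁, y₁) of x² - 138y² = 1.
  Expand √138 as a continued fraction. a₀ = ⌊√138⌋ = 11; iterate m_{k+1} = d_k·a_k − m_k, d_{k+1} = (138 − m_{k+1}²)/d_k, a_{k+1} = ⌊(a₀ + m_{k+1})/d_{k+1}⌋ (starting m₀ = 0, d₀ = 1), with convergents p_k = a_k·p_{k-1} + p_{k-2}, q_k = a_k·q_{k-1} + q_{k-2} (p₋₁ = 1, q₋₁ = 0):
  k = 0: a₀ = 11; p₀/q₀ = 11/1; p₀² − 138·q₀² = 121 − 138 = -17.
  k = 1: m = 11, d = 17, a = ⌊(11 + 11)/17⌋ = 1; p/q = (1·11 + 1)/(1·1 + 0) = 12/1; p² − 138·q² = 144 − 138 = 6.
  k = 2: m = 6, d = 6, a = ⌊(11 + 6)/6⌋ = 2; p/q = (2·12 + 11)/(2·1 + 1) = 35/3; p² − 138·q² = 1225 − 1242 = -17.
  k = 3: m = 6, d = 17, a = ⌊(11 + 6)/17⌋ = 1; p/q = (1·35 + 12)/(1·3 + 1) = 47/4; p² − 138·q² = 2209 − 2208 = 1.
  The first convergent with p² − 138·q² = 1 gives the fundamental solution (x₁, y₁) = (47, 4).
Step 2: Apply the recurrence (x_{n+1}, y_{n+1}) = (x₁x_n + 138y₁y_n, x₁y_n + y₁x_n) repeatedly.
  From (x_1, y_1) = (47, 4): x_2 = 47·47 + 138·4·4 = 4417; y_2 = 47·4 + 4·47 = 376.
  From (x_2, y_2) = (4417, 376): x_3 = 47·4417 + 138·4·376 = 415151; y_3 = 47·376 + 4·4417 = 35340.
  From (x_3, y_3) = (415151, 35340): x_4 = 47·415151 + 138·4·35340 = 39019777; y_4 = 47·35340 + 4·415151 = 3321584.
Step 3: Verify x_4² - 138·y_4² = 1522542997129729 - 1522542997129728 = 1 (should be 1). ✓

(x_1, y_1) = (47, 4); (x_4, y_4) = (39019777, 3321584).
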